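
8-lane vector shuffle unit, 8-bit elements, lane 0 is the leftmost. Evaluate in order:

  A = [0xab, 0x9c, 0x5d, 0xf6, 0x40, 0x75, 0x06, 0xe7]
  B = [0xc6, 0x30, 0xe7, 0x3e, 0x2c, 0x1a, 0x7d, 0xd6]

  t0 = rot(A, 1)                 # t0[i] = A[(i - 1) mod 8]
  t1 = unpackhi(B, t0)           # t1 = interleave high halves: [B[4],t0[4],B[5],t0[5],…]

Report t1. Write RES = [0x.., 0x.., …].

→ t0 |e7|ab|9c|5d|f6|40|75|06|
→ t1 |2c|f6|1a|40|7d|75|d6|06|

RES = [0x2c, 0xf6, 0x1a, 0x40, 0x7d, 0x75, 0xd6, 0x06]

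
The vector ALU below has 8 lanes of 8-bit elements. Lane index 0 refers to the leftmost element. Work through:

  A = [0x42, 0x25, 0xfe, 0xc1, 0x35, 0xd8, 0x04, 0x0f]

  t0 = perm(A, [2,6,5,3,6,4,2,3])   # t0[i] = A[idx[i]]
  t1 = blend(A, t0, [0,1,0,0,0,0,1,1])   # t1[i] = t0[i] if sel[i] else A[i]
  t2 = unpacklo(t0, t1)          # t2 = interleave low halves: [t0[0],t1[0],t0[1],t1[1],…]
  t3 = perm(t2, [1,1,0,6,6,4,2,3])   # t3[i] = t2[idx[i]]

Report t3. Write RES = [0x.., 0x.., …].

  t0: fe 04 d8 c1 04 35 fe c1
  t1: 42 04 fe c1 35 d8 fe c1
  t2: fe 42 04 04 d8 fe c1 c1
  t3: 42 42 fe c1 c1 d8 04 04

RES = [0x42, 0x42, 0xfe, 0xc1, 0xc1, 0xd8, 0x04, 0x04]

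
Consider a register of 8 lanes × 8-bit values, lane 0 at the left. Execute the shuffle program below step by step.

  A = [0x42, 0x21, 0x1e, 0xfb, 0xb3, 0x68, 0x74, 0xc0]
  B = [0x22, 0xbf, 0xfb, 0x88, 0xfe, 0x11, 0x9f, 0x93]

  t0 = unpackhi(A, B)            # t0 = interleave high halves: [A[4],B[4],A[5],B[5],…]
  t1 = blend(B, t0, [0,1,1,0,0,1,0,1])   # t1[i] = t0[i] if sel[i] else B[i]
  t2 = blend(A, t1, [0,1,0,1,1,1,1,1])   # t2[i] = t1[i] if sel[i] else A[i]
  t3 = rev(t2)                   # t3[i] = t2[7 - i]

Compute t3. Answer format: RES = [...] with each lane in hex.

→ t0 |b3|fe|68|11|74|9f|c0|93|
→ t1 |22|fe|68|88|fe|9f|9f|93|
→ t2 |42|fe|1e|88|fe|9f|9f|93|
→ t3 |93|9f|9f|fe|88|1e|fe|42|

RES = [0x93, 0x9f, 0x9f, 0xfe, 0x88, 0x1e, 0xfe, 0x42]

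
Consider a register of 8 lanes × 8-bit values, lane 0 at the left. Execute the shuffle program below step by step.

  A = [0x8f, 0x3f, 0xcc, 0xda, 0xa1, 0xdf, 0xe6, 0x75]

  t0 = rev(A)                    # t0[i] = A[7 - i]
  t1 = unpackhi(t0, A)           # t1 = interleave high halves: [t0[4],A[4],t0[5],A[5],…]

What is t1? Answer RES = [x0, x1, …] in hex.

RES = [ 0xda  0xa1  0xcc  0xdf  0x3f  0xe6  0x8f  0x75 ]

  t0: 75 e6 df a1 da cc 3f 8f
  t1: da a1 cc df 3f e6 8f 75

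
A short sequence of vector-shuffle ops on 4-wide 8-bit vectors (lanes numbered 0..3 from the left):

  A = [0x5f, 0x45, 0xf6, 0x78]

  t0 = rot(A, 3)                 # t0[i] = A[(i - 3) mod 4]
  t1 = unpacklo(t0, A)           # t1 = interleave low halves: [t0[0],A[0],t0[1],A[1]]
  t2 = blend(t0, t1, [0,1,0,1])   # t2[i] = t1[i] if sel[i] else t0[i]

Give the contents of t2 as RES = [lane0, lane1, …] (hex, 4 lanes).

t0 = [0x45, 0xf6, 0x78, 0x5f]
t1 = [0x45, 0x5f, 0xf6, 0x45]
t2 = [0x45, 0x5f, 0x78, 0x45]

RES = [ 0x45  0x5f  0x78  0x45 ]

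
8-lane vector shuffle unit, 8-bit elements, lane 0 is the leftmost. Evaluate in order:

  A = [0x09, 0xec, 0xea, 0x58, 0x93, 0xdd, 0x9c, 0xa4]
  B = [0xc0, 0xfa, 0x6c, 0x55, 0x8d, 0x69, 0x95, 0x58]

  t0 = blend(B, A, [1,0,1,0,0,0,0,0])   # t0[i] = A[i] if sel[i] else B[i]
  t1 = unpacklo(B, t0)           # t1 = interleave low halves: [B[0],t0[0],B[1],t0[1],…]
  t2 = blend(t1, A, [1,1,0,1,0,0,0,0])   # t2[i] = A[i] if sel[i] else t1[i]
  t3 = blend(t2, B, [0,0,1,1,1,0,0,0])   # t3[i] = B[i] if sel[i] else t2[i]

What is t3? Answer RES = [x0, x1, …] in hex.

RES = [0x09, 0xec, 0x6c, 0x55, 0x8d, 0xea, 0x55, 0x55]

→ t0 |09|fa|ea|55|8d|69|95|58|
→ t1 |c0|09|fa|fa|6c|ea|55|55|
→ t2 |09|ec|fa|58|6c|ea|55|55|
→ t3 |09|ec|6c|55|8d|ea|55|55|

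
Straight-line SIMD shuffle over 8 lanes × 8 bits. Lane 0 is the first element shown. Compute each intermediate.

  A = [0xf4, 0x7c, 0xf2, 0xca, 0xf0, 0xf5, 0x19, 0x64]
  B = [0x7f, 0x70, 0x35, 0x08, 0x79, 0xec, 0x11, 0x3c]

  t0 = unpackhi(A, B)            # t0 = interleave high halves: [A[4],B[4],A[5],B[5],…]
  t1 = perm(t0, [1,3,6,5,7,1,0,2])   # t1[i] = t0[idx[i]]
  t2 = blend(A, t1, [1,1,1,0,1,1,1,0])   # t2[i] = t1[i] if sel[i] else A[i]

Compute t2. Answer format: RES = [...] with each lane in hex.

RES = [0x79, 0xec, 0x64, 0xca, 0x3c, 0x79, 0xf0, 0x64]

→ t0 |f0|79|f5|ec|19|11|64|3c|
→ t1 |79|ec|64|11|3c|79|f0|f5|
→ t2 |79|ec|64|ca|3c|79|f0|64|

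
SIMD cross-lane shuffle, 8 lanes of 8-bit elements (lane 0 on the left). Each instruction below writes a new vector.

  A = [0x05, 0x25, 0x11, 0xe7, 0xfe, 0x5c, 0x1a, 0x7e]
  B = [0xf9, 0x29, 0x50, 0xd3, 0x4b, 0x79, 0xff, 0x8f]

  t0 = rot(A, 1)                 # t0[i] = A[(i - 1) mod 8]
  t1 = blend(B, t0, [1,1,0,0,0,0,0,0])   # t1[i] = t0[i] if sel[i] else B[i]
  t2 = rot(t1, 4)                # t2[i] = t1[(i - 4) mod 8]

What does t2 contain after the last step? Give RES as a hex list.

  t0: 7e 05 25 11 e7 fe 5c 1a
  t1: 7e 05 50 d3 4b 79 ff 8f
  t2: 4b 79 ff 8f 7e 05 50 d3

RES = [0x4b, 0x79, 0xff, 0x8f, 0x7e, 0x05, 0x50, 0xd3]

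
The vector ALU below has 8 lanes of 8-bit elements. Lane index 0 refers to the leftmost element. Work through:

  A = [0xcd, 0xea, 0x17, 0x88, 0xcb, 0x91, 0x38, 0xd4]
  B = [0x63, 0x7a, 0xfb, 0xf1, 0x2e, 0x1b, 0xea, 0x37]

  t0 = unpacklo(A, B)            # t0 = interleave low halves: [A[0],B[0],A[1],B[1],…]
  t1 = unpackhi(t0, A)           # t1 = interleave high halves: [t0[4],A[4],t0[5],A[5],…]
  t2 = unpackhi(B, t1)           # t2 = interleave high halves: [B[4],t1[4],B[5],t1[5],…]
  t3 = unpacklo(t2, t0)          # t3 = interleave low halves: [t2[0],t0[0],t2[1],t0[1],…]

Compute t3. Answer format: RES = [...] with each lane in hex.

RES = [ 0x2e  0xcd  0x88  0x63  0x1b  0xea  0x38  0x7a ]

t0 = [0xcd, 0x63, 0xea, 0x7a, 0x17, 0xfb, 0x88, 0xf1]
t1 = [0x17, 0xcb, 0xfb, 0x91, 0x88, 0x38, 0xf1, 0xd4]
t2 = [0x2e, 0x88, 0x1b, 0x38, 0xea, 0xf1, 0x37, 0xd4]
t3 = [0x2e, 0xcd, 0x88, 0x63, 0x1b, 0xea, 0x38, 0x7a]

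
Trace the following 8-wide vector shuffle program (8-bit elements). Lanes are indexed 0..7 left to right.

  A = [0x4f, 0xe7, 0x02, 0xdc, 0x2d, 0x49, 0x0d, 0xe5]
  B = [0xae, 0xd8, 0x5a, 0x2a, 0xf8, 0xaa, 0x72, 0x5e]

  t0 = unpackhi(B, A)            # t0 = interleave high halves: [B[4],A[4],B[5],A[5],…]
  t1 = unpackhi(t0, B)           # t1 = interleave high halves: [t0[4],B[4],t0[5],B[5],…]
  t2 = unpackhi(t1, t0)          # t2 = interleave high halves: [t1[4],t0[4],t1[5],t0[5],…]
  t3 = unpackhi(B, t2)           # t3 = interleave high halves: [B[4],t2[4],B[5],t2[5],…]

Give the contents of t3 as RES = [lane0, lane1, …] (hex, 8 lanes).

t0 = [0xf8, 0x2d, 0xaa, 0x49, 0x72, 0x0d, 0x5e, 0xe5]
t1 = [0x72, 0xf8, 0x0d, 0xaa, 0x5e, 0x72, 0xe5, 0x5e]
t2 = [0x5e, 0x72, 0x72, 0x0d, 0xe5, 0x5e, 0x5e, 0xe5]
t3 = [0xf8, 0xe5, 0xaa, 0x5e, 0x72, 0x5e, 0x5e, 0xe5]

RES = [ 0xf8  0xe5  0xaa  0x5e  0x72  0x5e  0x5e  0xe5 ]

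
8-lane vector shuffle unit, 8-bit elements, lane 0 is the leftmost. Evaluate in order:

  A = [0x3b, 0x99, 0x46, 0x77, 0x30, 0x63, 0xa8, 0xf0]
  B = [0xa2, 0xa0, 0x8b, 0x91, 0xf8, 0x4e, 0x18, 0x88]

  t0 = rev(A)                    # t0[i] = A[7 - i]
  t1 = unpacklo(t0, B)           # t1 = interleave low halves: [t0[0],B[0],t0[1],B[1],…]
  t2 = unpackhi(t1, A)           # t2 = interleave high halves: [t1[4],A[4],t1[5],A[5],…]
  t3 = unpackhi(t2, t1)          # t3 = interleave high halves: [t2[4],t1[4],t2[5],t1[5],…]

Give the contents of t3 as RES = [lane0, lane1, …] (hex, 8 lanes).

→ t0 |f0|a8|63|30|77|46|99|3b|
→ t1 |f0|a2|a8|a0|63|8b|30|91|
→ t2 |63|30|8b|63|30|a8|91|f0|
→ t3 |30|63|a8|8b|91|30|f0|91|

RES = [0x30, 0x63, 0xa8, 0x8b, 0x91, 0x30, 0xf0, 0x91]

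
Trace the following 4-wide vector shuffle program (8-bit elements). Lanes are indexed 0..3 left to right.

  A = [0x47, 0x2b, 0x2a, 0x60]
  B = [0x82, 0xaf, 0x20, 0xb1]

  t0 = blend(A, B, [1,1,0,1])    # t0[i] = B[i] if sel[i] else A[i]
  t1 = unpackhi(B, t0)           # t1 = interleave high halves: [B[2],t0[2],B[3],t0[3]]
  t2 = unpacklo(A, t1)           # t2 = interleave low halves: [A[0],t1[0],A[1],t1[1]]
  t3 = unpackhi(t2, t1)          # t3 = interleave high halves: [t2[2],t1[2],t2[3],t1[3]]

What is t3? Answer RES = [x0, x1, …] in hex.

t0 = [0x82, 0xaf, 0x2a, 0xb1]
t1 = [0x20, 0x2a, 0xb1, 0xb1]
t2 = [0x47, 0x20, 0x2b, 0x2a]
t3 = [0x2b, 0xb1, 0x2a, 0xb1]

RES = [0x2b, 0xb1, 0x2a, 0xb1]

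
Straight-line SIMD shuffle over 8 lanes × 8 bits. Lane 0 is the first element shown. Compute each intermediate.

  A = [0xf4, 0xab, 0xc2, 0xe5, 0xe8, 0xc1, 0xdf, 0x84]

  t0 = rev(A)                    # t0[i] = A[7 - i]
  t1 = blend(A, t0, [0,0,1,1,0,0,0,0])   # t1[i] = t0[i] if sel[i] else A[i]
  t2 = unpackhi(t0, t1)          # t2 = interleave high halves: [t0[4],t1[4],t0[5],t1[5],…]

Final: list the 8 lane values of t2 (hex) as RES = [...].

  t0: 84 df c1 e8 e5 c2 ab f4
  t1: f4 ab c1 e8 e8 c1 df 84
  t2: e5 e8 c2 c1 ab df f4 84

RES = [ 0xe5  0xe8  0xc2  0xc1  0xab  0xdf  0xf4  0x84 ]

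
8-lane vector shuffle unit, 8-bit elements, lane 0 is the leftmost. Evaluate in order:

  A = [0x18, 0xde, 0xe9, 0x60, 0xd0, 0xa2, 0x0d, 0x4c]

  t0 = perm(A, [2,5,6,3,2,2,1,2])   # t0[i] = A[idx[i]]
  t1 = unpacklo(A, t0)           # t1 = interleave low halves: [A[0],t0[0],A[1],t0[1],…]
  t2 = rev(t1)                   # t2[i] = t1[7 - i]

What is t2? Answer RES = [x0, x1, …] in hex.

t0 = [0xe9, 0xa2, 0x0d, 0x60, 0xe9, 0xe9, 0xde, 0xe9]
t1 = [0x18, 0xe9, 0xde, 0xa2, 0xe9, 0x0d, 0x60, 0x60]
t2 = [0x60, 0x60, 0x0d, 0xe9, 0xa2, 0xde, 0xe9, 0x18]

RES = [ 0x60  0x60  0x0d  0xe9  0xa2  0xde  0xe9  0x18 ]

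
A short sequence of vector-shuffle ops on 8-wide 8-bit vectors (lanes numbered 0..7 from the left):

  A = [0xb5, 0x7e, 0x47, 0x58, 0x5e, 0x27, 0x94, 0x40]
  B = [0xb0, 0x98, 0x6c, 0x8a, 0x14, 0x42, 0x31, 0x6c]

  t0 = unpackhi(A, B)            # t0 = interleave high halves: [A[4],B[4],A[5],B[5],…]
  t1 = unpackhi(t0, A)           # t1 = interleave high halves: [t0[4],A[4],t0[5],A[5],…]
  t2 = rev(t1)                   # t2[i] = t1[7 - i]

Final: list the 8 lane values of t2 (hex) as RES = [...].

RES = [ 0x40  0x6c  0x94  0x40  0x27  0x31  0x5e  0x94 ]

t0 = [0x5e, 0x14, 0x27, 0x42, 0x94, 0x31, 0x40, 0x6c]
t1 = [0x94, 0x5e, 0x31, 0x27, 0x40, 0x94, 0x6c, 0x40]
t2 = [0x40, 0x6c, 0x94, 0x40, 0x27, 0x31, 0x5e, 0x94]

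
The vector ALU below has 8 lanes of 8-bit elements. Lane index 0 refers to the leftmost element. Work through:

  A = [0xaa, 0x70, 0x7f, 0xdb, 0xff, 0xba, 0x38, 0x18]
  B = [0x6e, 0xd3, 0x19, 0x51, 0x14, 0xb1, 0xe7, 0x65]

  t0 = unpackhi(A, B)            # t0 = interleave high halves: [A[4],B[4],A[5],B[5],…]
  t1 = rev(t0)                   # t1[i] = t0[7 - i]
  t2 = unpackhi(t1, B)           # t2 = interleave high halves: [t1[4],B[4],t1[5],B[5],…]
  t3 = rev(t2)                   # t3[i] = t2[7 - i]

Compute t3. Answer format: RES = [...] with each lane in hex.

  t0: ff 14 ba b1 38 e7 18 65
  t1: 65 18 e7 38 b1 ba 14 ff
  t2: b1 14 ba b1 14 e7 ff 65
  t3: 65 ff e7 14 b1 ba 14 b1

RES = [ 0x65  0xff  0xe7  0x14  0xb1  0xba  0x14  0xb1 ]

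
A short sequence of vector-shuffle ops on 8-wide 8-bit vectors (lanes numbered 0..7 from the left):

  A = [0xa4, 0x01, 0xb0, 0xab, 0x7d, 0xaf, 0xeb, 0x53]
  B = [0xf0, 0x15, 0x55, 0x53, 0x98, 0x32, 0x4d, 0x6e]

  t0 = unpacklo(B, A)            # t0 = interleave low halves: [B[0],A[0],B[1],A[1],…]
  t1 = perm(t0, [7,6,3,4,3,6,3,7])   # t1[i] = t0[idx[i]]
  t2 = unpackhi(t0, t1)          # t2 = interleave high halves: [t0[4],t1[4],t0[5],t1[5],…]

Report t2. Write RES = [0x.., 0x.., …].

RES = [0x55, 0x01, 0xb0, 0x53, 0x53, 0x01, 0xab, 0xab]

→ t0 |f0|a4|15|01|55|b0|53|ab|
→ t1 |ab|53|01|55|01|53|01|ab|
→ t2 |55|01|b0|53|53|01|ab|ab|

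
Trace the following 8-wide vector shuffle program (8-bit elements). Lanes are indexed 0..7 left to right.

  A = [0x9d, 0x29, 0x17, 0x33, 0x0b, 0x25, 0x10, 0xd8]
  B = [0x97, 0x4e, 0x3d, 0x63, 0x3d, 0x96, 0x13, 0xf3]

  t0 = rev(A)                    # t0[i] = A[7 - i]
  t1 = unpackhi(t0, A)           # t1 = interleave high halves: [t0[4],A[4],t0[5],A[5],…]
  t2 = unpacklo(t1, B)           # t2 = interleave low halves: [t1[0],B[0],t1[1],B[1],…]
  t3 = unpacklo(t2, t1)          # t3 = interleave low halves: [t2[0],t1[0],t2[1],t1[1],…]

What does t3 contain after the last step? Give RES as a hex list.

→ t0 |d8|10|25|0b|33|17|29|9d|
→ t1 |33|0b|17|25|29|10|9d|d8|
→ t2 |33|97|0b|4e|17|3d|25|63|
→ t3 |33|33|97|0b|0b|17|4e|25|

RES = [0x33, 0x33, 0x97, 0x0b, 0x0b, 0x17, 0x4e, 0x25]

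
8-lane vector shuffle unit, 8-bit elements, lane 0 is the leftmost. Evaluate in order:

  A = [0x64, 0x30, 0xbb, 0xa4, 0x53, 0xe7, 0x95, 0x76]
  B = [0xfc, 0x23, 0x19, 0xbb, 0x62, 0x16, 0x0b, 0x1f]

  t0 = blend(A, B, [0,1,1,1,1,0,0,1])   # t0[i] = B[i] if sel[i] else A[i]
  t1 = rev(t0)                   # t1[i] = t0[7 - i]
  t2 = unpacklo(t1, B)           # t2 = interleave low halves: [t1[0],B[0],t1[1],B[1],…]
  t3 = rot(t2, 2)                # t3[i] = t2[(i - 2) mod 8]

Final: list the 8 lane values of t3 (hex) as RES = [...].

  t0: 64 23 19 bb 62 e7 95 1f
  t1: 1f 95 e7 62 bb 19 23 64
  t2: 1f fc 95 23 e7 19 62 bb
  t3: 62 bb 1f fc 95 23 e7 19

RES = [0x62, 0xbb, 0x1f, 0xfc, 0x95, 0x23, 0xe7, 0x19]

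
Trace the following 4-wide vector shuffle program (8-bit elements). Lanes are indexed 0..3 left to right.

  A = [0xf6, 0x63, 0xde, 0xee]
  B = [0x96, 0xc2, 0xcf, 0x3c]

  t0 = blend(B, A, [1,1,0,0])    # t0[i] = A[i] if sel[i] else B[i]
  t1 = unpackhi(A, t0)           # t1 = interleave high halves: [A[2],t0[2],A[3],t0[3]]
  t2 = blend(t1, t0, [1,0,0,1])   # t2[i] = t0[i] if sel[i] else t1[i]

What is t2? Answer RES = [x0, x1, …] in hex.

t0 = [0xf6, 0x63, 0xcf, 0x3c]
t1 = [0xde, 0xcf, 0xee, 0x3c]
t2 = [0xf6, 0xcf, 0xee, 0x3c]

RES = [0xf6, 0xcf, 0xee, 0x3c]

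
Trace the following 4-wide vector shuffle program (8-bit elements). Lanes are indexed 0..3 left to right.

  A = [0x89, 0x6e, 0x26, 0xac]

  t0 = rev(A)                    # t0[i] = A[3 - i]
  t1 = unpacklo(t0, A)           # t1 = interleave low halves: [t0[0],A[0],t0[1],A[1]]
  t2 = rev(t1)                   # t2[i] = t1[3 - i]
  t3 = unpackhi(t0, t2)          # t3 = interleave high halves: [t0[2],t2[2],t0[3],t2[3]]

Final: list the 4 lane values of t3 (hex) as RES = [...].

  t0: ac 26 6e 89
  t1: ac 89 26 6e
  t2: 6e 26 89 ac
  t3: 6e 89 89 ac

RES = [0x6e, 0x89, 0x89, 0xac]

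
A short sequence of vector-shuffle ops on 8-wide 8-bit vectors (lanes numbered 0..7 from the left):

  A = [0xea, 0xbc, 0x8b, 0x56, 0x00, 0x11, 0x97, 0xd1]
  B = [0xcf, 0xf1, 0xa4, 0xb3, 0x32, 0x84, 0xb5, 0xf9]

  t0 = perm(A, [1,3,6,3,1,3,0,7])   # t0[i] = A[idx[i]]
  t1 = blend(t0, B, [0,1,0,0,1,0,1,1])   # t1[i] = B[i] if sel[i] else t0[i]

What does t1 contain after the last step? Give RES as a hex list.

→ t0 |bc|56|97|56|bc|56|ea|d1|
→ t1 |bc|f1|97|56|32|56|b5|f9|

RES = [0xbc, 0xf1, 0x97, 0x56, 0x32, 0x56, 0xb5, 0xf9]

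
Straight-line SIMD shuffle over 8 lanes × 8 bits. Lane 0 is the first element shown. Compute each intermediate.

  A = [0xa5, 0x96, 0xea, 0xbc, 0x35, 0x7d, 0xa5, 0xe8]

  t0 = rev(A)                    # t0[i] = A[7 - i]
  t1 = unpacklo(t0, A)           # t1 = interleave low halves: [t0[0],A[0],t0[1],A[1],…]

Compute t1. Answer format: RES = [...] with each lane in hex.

t0 = [0xe8, 0xa5, 0x7d, 0x35, 0xbc, 0xea, 0x96, 0xa5]
t1 = [0xe8, 0xa5, 0xa5, 0x96, 0x7d, 0xea, 0x35, 0xbc]

RES = [ 0xe8  0xa5  0xa5  0x96  0x7d  0xea  0x35  0xbc ]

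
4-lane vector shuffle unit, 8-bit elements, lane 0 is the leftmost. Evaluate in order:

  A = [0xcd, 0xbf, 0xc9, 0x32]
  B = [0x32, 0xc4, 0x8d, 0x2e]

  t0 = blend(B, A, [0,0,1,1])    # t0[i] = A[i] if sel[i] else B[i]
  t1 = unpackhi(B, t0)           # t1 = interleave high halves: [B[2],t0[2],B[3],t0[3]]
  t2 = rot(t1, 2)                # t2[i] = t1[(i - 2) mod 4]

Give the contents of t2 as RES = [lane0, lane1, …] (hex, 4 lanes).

RES = [ 0x2e  0x32  0x8d  0xc9 ]

  t0: 32 c4 c9 32
  t1: 8d c9 2e 32
  t2: 2e 32 8d c9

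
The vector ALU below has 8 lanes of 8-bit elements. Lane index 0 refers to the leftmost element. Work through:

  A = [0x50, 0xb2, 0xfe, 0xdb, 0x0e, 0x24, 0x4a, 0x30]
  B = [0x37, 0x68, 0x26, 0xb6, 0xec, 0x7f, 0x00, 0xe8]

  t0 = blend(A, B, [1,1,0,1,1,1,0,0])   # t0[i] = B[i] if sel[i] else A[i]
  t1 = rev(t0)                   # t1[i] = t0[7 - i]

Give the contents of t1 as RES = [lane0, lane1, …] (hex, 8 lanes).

RES = [0x30, 0x4a, 0x7f, 0xec, 0xb6, 0xfe, 0x68, 0x37]

  t0: 37 68 fe b6 ec 7f 4a 30
  t1: 30 4a 7f ec b6 fe 68 37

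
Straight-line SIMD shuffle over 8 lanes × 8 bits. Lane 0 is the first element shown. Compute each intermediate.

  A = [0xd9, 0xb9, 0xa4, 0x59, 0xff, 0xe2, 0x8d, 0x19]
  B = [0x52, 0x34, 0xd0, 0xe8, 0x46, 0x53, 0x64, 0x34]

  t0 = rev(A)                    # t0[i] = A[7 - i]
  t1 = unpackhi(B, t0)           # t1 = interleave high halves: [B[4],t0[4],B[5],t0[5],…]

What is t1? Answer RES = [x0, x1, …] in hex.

→ t0 |19|8d|e2|ff|59|a4|b9|d9|
→ t1 |46|59|53|a4|64|b9|34|d9|

RES = [0x46, 0x59, 0x53, 0xa4, 0x64, 0xb9, 0x34, 0xd9]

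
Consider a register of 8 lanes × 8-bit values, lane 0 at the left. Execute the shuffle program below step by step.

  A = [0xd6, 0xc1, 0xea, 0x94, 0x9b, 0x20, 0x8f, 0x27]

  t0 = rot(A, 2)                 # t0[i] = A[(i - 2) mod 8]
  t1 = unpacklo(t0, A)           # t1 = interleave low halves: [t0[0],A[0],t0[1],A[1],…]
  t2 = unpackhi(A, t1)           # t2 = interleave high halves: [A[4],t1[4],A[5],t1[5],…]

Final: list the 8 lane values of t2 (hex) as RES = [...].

RES = [0x9b, 0xd6, 0x20, 0xea, 0x8f, 0xc1, 0x27, 0x94]

  t0: 8f 27 d6 c1 ea 94 9b 20
  t1: 8f d6 27 c1 d6 ea c1 94
  t2: 9b d6 20 ea 8f c1 27 94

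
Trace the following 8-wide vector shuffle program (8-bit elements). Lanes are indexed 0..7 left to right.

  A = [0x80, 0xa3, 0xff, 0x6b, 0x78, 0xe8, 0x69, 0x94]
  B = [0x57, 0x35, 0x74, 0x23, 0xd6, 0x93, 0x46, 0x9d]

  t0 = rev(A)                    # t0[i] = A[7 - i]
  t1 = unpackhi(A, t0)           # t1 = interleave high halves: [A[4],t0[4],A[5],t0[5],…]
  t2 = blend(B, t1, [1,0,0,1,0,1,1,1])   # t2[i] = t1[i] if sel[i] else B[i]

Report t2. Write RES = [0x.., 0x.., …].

RES = [0x78, 0x35, 0x74, 0xff, 0xd6, 0xa3, 0x94, 0x80]

→ t0 |94|69|e8|78|6b|ff|a3|80|
→ t1 |78|6b|e8|ff|69|a3|94|80|
→ t2 |78|35|74|ff|d6|a3|94|80|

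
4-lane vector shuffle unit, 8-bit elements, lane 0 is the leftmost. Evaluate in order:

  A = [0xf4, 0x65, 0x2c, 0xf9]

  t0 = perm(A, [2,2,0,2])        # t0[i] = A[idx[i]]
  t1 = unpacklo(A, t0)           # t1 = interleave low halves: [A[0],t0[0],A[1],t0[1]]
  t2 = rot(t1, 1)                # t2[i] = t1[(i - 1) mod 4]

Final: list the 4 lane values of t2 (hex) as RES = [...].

RES = [ 0x2c  0xf4  0x2c  0x65 ]

→ t0 |2c|2c|f4|2c|
→ t1 |f4|2c|65|2c|
→ t2 |2c|f4|2c|65|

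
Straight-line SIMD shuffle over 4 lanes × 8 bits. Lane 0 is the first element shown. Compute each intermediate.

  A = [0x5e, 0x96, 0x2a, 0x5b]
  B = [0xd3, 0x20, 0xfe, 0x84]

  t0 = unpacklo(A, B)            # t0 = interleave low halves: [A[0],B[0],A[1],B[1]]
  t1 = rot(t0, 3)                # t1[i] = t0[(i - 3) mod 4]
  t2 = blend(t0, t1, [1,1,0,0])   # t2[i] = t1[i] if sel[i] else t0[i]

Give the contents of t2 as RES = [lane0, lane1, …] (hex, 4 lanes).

  t0: 5e d3 96 20
  t1: d3 96 20 5e
  t2: d3 96 96 20

RES = [0xd3, 0x96, 0x96, 0x20]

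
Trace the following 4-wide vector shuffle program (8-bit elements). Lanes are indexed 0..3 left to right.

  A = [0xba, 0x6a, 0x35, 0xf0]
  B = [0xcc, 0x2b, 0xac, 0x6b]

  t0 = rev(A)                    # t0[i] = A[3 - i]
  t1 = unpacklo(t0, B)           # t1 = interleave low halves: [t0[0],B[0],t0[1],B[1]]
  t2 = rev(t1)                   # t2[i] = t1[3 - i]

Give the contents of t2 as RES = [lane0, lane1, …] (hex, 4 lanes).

→ t0 |f0|35|6a|ba|
→ t1 |f0|cc|35|2b|
→ t2 |2b|35|cc|f0|

RES = [ 0x2b  0x35  0xcc  0xf0 ]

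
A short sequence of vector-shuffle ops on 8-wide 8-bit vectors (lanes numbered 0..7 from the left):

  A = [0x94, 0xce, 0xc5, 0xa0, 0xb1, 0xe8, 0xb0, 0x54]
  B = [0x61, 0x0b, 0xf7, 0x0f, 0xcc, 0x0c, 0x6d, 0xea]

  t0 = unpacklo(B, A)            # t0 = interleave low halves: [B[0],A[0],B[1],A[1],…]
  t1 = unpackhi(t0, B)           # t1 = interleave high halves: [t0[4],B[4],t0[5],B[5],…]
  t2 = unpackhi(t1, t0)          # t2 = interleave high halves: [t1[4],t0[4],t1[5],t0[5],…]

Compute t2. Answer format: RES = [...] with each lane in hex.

t0 = [0x61, 0x94, 0x0b, 0xce, 0xf7, 0xc5, 0x0f, 0xa0]
t1 = [0xf7, 0xcc, 0xc5, 0x0c, 0x0f, 0x6d, 0xa0, 0xea]
t2 = [0x0f, 0xf7, 0x6d, 0xc5, 0xa0, 0x0f, 0xea, 0xa0]

RES = [ 0x0f  0xf7  0x6d  0xc5  0xa0  0x0f  0xea  0xa0 ]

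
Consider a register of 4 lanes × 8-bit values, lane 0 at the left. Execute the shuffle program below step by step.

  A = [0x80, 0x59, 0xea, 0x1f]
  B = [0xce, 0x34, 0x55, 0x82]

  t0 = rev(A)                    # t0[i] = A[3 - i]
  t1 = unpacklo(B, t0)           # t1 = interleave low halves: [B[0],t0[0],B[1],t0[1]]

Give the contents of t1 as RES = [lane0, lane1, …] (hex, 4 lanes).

  t0: 1f ea 59 80
  t1: ce 1f 34 ea

RES = [0xce, 0x1f, 0x34, 0xea]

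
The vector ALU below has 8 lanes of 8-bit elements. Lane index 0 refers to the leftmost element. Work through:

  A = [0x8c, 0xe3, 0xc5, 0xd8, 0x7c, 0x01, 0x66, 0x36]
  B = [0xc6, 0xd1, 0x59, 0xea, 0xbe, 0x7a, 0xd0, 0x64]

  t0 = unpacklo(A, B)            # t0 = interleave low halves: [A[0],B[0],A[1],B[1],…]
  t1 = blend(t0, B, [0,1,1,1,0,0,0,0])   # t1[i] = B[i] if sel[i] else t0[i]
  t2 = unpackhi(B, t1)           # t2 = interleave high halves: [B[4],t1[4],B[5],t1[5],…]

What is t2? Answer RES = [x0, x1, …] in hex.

t0 = [0x8c, 0xc6, 0xe3, 0xd1, 0xc5, 0x59, 0xd8, 0xea]
t1 = [0x8c, 0xd1, 0x59, 0xea, 0xc5, 0x59, 0xd8, 0xea]
t2 = [0xbe, 0xc5, 0x7a, 0x59, 0xd0, 0xd8, 0x64, 0xea]

RES = [ 0xbe  0xc5  0x7a  0x59  0xd0  0xd8  0x64  0xea ]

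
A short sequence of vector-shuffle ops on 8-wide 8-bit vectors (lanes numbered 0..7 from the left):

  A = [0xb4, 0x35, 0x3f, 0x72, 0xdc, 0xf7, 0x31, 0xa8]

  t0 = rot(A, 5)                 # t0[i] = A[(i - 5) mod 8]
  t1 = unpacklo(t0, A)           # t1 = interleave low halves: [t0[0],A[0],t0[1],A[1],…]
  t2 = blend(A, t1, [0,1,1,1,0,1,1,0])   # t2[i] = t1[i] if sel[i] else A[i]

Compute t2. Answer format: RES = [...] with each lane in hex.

RES = [0xb4, 0xb4, 0xdc, 0x35, 0xdc, 0x3f, 0x31, 0xa8]

  t0: 72 dc f7 31 a8 b4 35 3f
  t1: 72 b4 dc 35 f7 3f 31 72
  t2: b4 b4 dc 35 dc 3f 31 a8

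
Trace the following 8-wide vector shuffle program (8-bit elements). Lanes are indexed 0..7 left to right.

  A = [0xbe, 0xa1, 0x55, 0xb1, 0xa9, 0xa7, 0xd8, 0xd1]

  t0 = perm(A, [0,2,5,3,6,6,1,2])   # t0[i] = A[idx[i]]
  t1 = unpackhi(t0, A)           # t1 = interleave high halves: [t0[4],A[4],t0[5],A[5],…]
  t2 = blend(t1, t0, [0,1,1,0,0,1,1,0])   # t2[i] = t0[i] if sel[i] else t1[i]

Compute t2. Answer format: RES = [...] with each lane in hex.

  t0: be 55 a7 b1 d8 d8 a1 55
  t1: d8 a9 d8 a7 a1 d8 55 d1
  t2: d8 55 a7 a7 a1 d8 a1 d1

RES = [ 0xd8  0x55  0xa7  0xa7  0xa1  0xd8  0xa1  0xd1 ]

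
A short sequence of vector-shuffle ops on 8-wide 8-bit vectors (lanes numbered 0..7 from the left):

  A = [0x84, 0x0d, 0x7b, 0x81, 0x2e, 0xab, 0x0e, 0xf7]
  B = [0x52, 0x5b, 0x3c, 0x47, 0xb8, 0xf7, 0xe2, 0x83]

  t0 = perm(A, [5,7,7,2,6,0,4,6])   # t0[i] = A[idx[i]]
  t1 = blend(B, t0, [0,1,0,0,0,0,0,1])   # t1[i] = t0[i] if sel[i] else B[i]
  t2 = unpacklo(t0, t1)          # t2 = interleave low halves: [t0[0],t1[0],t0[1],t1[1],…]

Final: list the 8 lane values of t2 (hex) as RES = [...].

RES = [0xab, 0x52, 0xf7, 0xf7, 0xf7, 0x3c, 0x7b, 0x47]

→ t0 |ab|f7|f7|7b|0e|84|2e|0e|
→ t1 |52|f7|3c|47|b8|f7|e2|0e|
→ t2 |ab|52|f7|f7|f7|3c|7b|47|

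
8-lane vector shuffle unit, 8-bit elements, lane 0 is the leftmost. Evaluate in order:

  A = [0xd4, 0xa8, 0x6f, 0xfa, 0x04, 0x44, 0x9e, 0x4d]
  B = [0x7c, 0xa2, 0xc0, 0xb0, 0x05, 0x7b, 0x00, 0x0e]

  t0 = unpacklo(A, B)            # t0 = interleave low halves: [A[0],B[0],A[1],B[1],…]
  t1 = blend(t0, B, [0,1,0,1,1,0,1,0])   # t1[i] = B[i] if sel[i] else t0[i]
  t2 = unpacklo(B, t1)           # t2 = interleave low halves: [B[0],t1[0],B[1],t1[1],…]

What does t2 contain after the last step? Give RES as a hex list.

  t0: d4 7c a8 a2 6f c0 fa b0
  t1: d4 a2 a8 b0 05 c0 00 b0
  t2: 7c d4 a2 a2 c0 a8 b0 b0

RES = [0x7c, 0xd4, 0xa2, 0xa2, 0xc0, 0xa8, 0xb0, 0xb0]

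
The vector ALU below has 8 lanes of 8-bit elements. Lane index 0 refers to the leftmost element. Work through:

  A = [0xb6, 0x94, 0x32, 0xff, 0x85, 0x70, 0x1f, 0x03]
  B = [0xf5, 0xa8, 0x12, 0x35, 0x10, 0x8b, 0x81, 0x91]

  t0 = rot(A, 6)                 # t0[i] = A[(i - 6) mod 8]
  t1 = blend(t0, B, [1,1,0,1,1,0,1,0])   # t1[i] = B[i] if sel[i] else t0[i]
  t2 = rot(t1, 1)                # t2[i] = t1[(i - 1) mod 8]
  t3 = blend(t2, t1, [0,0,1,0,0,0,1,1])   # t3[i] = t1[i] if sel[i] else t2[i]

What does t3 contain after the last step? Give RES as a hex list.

t0 = [0x32, 0xff, 0x85, 0x70, 0x1f, 0x03, 0xb6, 0x94]
t1 = [0xf5, 0xa8, 0x85, 0x35, 0x10, 0x03, 0x81, 0x94]
t2 = [0x94, 0xf5, 0xa8, 0x85, 0x35, 0x10, 0x03, 0x81]
t3 = [0x94, 0xf5, 0x85, 0x85, 0x35, 0x10, 0x81, 0x94]

RES = [0x94, 0xf5, 0x85, 0x85, 0x35, 0x10, 0x81, 0x94]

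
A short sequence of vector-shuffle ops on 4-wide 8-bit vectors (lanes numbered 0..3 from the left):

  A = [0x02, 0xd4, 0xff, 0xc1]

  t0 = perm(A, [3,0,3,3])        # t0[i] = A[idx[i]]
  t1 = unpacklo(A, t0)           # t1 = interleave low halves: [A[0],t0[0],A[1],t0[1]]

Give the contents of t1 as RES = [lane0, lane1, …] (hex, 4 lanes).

t0 = [0xc1, 0x02, 0xc1, 0xc1]
t1 = [0x02, 0xc1, 0xd4, 0x02]

RES = [0x02, 0xc1, 0xd4, 0x02]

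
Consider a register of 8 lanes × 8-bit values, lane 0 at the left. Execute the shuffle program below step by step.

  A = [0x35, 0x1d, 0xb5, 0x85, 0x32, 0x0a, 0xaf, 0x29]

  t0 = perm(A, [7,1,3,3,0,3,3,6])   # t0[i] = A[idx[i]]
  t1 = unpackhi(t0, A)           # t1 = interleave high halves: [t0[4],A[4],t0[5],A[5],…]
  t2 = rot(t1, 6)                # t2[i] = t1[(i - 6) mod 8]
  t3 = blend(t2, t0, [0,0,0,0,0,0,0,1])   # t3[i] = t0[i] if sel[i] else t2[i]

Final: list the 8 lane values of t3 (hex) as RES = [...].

RES = [ 0x85  0x0a  0x85  0xaf  0xaf  0x29  0x35  0xaf ]

t0 = [0x29, 0x1d, 0x85, 0x85, 0x35, 0x85, 0x85, 0xaf]
t1 = [0x35, 0x32, 0x85, 0x0a, 0x85, 0xaf, 0xaf, 0x29]
t2 = [0x85, 0x0a, 0x85, 0xaf, 0xaf, 0x29, 0x35, 0x32]
t3 = [0x85, 0x0a, 0x85, 0xaf, 0xaf, 0x29, 0x35, 0xaf]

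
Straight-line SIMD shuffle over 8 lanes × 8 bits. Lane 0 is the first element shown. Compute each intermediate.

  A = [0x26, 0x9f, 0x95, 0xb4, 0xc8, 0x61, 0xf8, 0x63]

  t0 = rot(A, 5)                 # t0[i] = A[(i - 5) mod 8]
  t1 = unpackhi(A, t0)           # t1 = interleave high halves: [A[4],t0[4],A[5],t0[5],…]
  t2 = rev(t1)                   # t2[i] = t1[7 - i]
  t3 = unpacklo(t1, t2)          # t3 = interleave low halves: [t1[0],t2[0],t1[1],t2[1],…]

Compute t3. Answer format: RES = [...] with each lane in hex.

t0 = [0xb4, 0xc8, 0x61, 0xf8, 0x63, 0x26, 0x9f, 0x95]
t1 = [0xc8, 0x63, 0x61, 0x26, 0xf8, 0x9f, 0x63, 0x95]
t2 = [0x95, 0x63, 0x9f, 0xf8, 0x26, 0x61, 0x63, 0xc8]
t3 = [0xc8, 0x95, 0x63, 0x63, 0x61, 0x9f, 0x26, 0xf8]

RES = [ 0xc8  0x95  0x63  0x63  0x61  0x9f  0x26  0xf8 ]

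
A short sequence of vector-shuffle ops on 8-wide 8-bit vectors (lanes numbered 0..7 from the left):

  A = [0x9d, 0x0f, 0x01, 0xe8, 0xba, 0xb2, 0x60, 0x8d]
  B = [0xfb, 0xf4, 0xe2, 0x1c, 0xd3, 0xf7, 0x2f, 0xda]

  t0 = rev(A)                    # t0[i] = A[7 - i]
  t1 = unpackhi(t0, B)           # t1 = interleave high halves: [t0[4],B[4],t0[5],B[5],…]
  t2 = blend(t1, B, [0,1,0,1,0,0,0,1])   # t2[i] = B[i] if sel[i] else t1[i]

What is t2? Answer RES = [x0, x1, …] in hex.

→ t0 |8d|60|b2|ba|e8|01|0f|9d|
→ t1 |e8|d3|01|f7|0f|2f|9d|da|
→ t2 |e8|f4|01|1c|0f|2f|9d|da|

RES = [0xe8, 0xf4, 0x01, 0x1c, 0x0f, 0x2f, 0x9d, 0xda]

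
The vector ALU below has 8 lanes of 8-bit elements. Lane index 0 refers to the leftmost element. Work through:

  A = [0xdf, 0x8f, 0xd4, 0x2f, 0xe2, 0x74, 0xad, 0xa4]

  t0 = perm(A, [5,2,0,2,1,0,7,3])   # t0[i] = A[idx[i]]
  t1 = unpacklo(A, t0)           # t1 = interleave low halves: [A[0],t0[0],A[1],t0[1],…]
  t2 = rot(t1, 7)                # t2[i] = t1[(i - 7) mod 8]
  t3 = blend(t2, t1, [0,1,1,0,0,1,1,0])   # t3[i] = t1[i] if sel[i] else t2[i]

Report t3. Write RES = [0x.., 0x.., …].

RES = [0x74, 0x74, 0x8f, 0xd4, 0xdf, 0xdf, 0x2f, 0xdf]

→ t0 |74|d4|df|d4|8f|df|a4|2f|
→ t1 |df|74|8f|d4|d4|df|2f|d4|
→ t2 |74|8f|d4|d4|df|2f|d4|df|
→ t3 |74|74|8f|d4|df|df|2f|df|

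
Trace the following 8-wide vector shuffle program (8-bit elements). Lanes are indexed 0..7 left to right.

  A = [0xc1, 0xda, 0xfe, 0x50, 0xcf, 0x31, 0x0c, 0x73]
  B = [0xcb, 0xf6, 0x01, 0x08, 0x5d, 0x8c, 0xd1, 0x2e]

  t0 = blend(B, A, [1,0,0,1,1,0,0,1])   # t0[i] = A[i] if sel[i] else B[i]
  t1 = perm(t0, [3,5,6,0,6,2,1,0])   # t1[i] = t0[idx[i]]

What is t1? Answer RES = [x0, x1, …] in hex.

  t0: c1 f6 01 50 cf 8c d1 73
  t1: 50 8c d1 c1 d1 01 f6 c1

RES = [0x50, 0x8c, 0xd1, 0xc1, 0xd1, 0x01, 0xf6, 0xc1]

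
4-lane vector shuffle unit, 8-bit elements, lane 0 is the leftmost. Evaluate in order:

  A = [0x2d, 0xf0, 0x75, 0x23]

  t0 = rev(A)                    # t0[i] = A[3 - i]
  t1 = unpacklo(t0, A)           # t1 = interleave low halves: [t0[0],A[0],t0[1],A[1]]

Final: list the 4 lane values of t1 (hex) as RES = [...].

→ t0 |23|75|f0|2d|
→ t1 |23|2d|75|f0|

RES = [ 0x23  0x2d  0x75  0xf0 ]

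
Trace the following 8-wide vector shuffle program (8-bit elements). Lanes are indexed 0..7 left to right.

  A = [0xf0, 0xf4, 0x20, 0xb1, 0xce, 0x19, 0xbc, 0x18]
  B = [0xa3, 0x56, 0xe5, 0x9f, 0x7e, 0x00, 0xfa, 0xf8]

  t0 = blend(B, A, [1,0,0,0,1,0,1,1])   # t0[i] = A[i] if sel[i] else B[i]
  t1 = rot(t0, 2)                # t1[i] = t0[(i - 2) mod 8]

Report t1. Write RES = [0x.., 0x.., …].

  t0: f0 56 e5 9f ce 00 bc 18
  t1: bc 18 f0 56 e5 9f ce 00

RES = [ 0xbc  0x18  0xf0  0x56  0xe5  0x9f  0xce  0x00 ]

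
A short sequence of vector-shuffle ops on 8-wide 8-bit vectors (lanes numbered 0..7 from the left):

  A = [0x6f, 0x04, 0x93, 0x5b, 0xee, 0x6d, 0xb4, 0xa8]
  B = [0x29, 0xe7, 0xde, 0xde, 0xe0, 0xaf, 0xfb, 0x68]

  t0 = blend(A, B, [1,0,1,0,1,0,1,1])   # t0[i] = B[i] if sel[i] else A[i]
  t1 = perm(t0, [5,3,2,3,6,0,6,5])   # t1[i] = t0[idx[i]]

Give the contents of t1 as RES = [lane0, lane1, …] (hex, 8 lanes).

RES = [0x6d, 0x5b, 0xde, 0x5b, 0xfb, 0x29, 0xfb, 0x6d]

t0 = [0x29, 0x04, 0xde, 0x5b, 0xe0, 0x6d, 0xfb, 0x68]
t1 = [0x6d, 0x5b, 0xde, 0x5b, 0xfb, 0x29, 0xfb, 0x6d]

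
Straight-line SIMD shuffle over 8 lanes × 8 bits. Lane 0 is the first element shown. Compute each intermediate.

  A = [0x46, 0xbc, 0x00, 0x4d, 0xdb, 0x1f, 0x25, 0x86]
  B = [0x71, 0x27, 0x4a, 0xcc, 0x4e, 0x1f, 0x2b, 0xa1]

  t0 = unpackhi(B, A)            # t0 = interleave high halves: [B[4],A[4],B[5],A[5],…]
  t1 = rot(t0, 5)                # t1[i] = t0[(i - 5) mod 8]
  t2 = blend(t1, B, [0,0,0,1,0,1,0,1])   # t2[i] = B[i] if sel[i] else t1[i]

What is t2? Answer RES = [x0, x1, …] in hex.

RES = [ 0x1f  0x2b  0x25  0xcc  0x86  0x1f  0xdb  0xa1 ]

→ t0 |4e|db|1f|1f|2b|25|a1|86|
→ t1 |1f|2b|25|a1|86|4e|db|1f|
→ t2 |1f|2b|25|cc|86|1f|db|a1|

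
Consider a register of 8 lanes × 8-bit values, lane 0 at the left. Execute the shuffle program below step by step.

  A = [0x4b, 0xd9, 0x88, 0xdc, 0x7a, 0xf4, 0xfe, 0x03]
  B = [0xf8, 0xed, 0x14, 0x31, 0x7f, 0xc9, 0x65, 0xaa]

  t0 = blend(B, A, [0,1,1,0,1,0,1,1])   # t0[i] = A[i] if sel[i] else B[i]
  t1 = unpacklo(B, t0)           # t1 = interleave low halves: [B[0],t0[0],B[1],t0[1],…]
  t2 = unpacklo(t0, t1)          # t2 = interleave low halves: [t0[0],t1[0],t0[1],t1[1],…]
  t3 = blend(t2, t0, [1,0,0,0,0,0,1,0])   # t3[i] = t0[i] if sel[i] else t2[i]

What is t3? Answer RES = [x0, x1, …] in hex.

RES = [ 0xf8  0xf8  0xd9  0xf8  0x88  0xed  0xfe  0xd9 ]

t0 = [0xf8, 0xd9, 0x88, 0x31, 0x7a, 0xc9, 0xfe, 0x03]
t1 = [0xf8, 0xf8, 0xed, 0xd9, 0x14, 0x88, 0x31, 0x31]
t2 = [0xf8, 0xf8, 0xd9, 0xf8, 0x88, 0xed, 0x31, 0xd9]
t3 = [0xf8, 0xf8, 0xd9, 0xf8, 0x88, 0xed, 0xfe, 0xd9]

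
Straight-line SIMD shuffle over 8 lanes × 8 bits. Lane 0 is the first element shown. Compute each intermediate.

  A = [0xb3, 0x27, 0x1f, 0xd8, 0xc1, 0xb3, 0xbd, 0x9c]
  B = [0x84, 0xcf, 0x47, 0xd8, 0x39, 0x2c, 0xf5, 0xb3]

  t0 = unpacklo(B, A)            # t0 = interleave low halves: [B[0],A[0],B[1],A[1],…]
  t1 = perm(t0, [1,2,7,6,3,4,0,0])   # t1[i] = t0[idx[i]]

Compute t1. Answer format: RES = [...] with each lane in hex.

RES = [ 0xb3  0xcf  0xd8  0xd8  0x27  0x47  0x84  0x84 ]

→ t0 |84|b3|cf|27|47|1f|d8|d8|
→ t1 |b3|cf|d8|d8|27|47|84|84|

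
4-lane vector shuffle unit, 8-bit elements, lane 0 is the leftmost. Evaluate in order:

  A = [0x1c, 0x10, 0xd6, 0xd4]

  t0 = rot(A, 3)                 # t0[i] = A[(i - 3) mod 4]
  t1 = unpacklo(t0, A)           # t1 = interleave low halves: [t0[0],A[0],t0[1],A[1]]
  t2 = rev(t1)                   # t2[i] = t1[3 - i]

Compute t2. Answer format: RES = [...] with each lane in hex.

→ t0 |10|d6|d4|1c|
→ t1 |10|1c|d6|10|
→ t2 |10|d6|1c|10|

RES = [0x10, 0xd6, 0x1c, 0x10]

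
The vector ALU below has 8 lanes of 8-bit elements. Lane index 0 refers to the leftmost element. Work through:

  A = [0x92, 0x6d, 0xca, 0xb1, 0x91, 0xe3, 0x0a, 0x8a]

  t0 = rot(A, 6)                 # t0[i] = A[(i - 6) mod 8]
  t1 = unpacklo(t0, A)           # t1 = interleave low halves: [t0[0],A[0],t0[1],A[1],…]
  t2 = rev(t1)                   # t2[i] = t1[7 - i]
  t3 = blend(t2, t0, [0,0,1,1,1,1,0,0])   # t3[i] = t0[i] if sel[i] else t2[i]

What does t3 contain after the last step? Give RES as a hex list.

RES = [ 0xb1  0xe3  0x91  0xe3  0x0a  0x8a  0x92  0xca ]

t0 = [0xca, 0xb1, 0x91, 0xe3, 0x0a, 0x8a, 0x92, 0x6d]
t1 = [0xca, 0x92, 0xb1, 0x6d, 0x91, 0xca, 0xe3, 0xb1]
t2 = [0xb1, 0xe3, 0xca, 0x91, 0x6d, 0xb1, 0x92, 0xca]
t3 = [0xb1, 0xe3, 0x91, 0xe3, 0x0a, 0x8a, 0x92, 0xca]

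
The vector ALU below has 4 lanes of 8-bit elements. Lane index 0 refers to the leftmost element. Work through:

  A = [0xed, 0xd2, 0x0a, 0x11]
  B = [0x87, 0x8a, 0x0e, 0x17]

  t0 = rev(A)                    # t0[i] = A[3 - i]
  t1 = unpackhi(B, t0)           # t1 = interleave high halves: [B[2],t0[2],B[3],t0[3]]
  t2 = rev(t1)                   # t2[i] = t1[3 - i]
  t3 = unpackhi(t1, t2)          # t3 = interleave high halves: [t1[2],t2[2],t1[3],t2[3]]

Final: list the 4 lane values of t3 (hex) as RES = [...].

→ t0 |11|0a|d2|ed|
→ t1 |0e|d2|17|ed|
→ t2 |ed|17|d2|0e|
→ t3 |17|d2|ed|0e|

RES = [ 0x17  0xd2  0xed  0x0e ]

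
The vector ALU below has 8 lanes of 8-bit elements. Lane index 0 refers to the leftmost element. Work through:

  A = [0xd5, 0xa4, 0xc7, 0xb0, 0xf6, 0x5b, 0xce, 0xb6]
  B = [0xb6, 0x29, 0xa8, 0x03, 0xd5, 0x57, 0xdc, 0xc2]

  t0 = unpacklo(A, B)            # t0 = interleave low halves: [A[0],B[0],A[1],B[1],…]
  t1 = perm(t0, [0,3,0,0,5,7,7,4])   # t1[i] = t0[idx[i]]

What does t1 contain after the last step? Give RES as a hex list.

RES = [0xd5, 0x29, 0xd5, 0xd5, 0xa8, 0x03, 0x03, 0xc7]

  t0: d5 b6 a4 29 c7 a8 b0 03
  t1: d5 29 d5 d5 a8 03 03 c7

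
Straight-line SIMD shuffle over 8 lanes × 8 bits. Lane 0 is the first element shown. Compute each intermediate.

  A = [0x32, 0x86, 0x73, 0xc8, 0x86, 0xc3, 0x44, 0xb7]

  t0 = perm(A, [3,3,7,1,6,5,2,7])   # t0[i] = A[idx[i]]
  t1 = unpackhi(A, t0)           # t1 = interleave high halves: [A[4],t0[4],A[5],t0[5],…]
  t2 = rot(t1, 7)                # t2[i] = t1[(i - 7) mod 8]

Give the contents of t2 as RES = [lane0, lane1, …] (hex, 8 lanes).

RES = [ 0x44  0xc3  0xc3  0x44  0x73  0xb7  0xb7  0x86 ]

t0 = [0xc8, 0xc8, 0xb7, 0x86, 0x44, 0xc3, 0x73, 0xb7]
t1 = [0x86, 0x44, 0xc3, 0xc3, 0x44, 0x73, 0xb7, 0xb7]
t2 = [0x44, 0xc3, 0xc3, 0x44, 0x73, 0xb7, 0xb7, 0x86]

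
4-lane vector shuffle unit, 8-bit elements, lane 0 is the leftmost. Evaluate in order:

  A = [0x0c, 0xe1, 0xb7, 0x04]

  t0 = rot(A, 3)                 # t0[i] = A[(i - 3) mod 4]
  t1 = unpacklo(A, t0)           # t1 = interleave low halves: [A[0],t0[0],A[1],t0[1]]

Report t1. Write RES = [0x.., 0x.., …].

  t0: e1 b7 04 0c
  t1: 0c e1 e1 b7

RES = [0x0c, 0xe1, 0xe1, 0xb7]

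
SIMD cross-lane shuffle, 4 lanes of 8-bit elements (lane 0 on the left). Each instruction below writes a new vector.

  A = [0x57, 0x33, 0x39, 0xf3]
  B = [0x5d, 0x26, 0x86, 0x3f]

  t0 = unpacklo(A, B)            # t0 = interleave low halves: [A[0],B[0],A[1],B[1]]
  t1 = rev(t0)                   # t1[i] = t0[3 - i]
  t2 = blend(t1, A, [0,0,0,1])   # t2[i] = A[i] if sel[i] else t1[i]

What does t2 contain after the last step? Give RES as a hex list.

  t0: 57 5d 33 26
  t1: 26 33 5d 57
  t2: 26 33 5d f3

RES = [ 0x26  0x33  0x5d  0xf3 ]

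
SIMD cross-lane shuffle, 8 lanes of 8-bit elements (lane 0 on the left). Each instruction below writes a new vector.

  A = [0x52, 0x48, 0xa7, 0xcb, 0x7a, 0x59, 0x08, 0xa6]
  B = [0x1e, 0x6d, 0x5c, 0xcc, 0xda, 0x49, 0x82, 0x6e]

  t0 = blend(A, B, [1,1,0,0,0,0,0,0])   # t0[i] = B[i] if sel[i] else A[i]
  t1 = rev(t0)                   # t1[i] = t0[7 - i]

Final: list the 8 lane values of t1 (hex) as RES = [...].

RES = [0xa6, 0x08, 0x59, 0x7a, 0xcb, 0xa7, 0x6d, 0x1e]

→ t0 |1e|6d|a7|cb|7a|59|08|a6|
→ t1 |a6|08|59|7a|cb|a7|6d|1e|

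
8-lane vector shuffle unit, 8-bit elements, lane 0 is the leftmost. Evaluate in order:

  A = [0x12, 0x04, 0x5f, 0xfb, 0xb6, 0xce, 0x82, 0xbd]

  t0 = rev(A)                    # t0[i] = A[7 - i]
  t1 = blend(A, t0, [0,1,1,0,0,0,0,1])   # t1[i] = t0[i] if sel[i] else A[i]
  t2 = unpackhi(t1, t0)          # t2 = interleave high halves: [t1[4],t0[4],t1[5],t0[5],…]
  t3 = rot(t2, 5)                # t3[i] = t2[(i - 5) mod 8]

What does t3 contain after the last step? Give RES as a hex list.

RES = [ 0x5f  0x82  0x04  0x12  0x12  0xb6  0xfb  0xce ]

t0 = [0xbd, 0x82, 0xce, 0xb6, 0xfb, 0x5f, 0x04, 0x12]
t1 = [0x12, 0x82, 0xce, 0xfb, 0xb6, 0xce, 0x82, 0x12]
t2 = [0xb6, 0xfb, 0xce, 0x5f, 0x82, 0x04, 0x12, 0x12]
t3 = [0x5f, 0x82, 0x04, 0x12, 0x12, 0xb6, 0xfb, 0xce]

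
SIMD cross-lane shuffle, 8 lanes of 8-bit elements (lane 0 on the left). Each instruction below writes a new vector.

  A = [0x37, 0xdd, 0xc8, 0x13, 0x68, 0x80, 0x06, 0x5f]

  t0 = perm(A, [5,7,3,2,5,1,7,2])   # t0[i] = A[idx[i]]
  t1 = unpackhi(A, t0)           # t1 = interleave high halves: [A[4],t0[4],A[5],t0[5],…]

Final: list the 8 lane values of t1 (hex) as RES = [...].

RES = [ 0x68  0x80  0x80  0xdd  0x06  0x5f  0x5f  0xc8 ]

→ t0 |80|5f|13|c8|80|dd|5f|c8|
→ t1 |68|80|80|dd|06|5f|5f|c8|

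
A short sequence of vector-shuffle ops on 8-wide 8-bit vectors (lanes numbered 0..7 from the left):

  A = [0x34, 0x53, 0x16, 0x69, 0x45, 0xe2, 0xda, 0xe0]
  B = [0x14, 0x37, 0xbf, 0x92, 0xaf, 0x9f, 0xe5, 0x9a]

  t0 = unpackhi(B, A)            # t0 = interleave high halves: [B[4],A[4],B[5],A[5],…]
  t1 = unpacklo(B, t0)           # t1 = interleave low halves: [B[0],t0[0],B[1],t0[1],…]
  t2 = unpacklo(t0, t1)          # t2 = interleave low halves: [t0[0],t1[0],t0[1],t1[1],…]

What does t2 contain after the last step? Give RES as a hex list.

→ t0 |af|45|9f|e2|e5|da|9a|e0|
→ t1 |14|af|37|45|bf|9f|92|e2|
→ t2 |af|14|45|af|9f|37|e2|45|

RES = [ 0xaf  0x14  0x45  0xaf  0x9f  0x37  0xe2  0x45 ]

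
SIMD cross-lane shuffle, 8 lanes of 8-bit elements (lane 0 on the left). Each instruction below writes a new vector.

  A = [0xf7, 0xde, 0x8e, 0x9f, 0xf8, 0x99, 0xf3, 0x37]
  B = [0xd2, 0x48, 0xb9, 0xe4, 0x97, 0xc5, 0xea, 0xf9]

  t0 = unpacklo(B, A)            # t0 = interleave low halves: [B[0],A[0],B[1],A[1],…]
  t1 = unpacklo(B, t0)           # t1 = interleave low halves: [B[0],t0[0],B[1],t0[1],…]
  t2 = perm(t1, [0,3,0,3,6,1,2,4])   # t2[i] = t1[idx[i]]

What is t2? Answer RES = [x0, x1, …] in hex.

  t0: d2 f7 48 de b9 8e e4 9f
  t1: d2 d2 48 f7 b9 48 e4 de
  t2: d2 f7 d2 f7 e4 d2 48 b9

RES = [0xd2, 0xf7, 0xd2, 0xf7, 0xe4, 0xd2, 0x48, 0xb9]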